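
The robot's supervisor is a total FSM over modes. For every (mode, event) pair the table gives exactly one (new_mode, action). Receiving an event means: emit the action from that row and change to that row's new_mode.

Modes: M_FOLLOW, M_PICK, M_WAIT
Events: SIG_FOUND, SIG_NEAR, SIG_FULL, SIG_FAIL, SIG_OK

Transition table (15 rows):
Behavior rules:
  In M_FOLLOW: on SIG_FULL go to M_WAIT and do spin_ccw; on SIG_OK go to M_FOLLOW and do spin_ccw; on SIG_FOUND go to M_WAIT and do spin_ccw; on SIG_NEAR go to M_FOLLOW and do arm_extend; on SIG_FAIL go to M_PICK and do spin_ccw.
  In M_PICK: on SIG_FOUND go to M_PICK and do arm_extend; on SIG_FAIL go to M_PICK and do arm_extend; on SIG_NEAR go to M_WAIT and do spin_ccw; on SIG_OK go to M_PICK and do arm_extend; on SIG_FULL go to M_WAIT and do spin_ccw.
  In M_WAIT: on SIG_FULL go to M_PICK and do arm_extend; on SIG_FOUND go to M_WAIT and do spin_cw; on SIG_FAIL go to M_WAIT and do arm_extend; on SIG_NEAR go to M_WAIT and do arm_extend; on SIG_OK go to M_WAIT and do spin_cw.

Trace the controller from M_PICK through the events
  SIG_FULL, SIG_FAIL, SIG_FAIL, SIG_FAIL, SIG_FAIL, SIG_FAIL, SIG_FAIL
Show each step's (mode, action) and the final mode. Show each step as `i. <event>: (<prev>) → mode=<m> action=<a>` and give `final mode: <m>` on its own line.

final mode: M_WAIT

1. SIG_FULL: (M_PICK) → mode=M_WAIT action=spin_ccw
2. SIG_FAIL: (M_WAIT) → mode=M_WAIT action=arm_extend
3. SIG_FAIL: (M_WAIT) → mode=M_WAIT action=arm_extend
4. SIG_FAIL: (M_WAIT) → mode=M_WAIT action=arm_extend
5. SIG_FAIL: (M_WAIT) → mode=M_WAIT action=arm_extend
6. SIG_FAIL: (M_WAIT) → mode=M_WAIT action=arm_extend
7. SIG_FAIL: (M_WAIT) → mode=M_WAIT action=arm_extend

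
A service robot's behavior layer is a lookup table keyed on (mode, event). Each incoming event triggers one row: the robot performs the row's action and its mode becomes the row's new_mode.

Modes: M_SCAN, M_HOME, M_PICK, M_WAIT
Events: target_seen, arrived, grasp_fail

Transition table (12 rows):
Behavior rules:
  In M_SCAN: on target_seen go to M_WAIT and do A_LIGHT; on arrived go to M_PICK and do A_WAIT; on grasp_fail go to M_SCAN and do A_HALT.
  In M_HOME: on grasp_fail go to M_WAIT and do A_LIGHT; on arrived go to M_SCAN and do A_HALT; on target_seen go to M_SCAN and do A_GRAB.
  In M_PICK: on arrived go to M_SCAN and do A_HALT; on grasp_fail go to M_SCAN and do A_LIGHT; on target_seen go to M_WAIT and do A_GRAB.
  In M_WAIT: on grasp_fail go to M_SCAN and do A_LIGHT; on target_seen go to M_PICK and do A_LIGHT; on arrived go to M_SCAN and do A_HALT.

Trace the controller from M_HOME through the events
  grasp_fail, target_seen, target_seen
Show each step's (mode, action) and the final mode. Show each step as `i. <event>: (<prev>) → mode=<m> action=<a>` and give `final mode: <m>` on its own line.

1. grasp_fail: (M_HOME) → mode=M_WAIT action=A_LIGHT
2. target_seen: (M_WAIT) → mode=M_PICK action=A_LIGHT
3. target_seen: (M_PICK) → mode=M_WAIT action=A_GRAB

final mode: M_WAIT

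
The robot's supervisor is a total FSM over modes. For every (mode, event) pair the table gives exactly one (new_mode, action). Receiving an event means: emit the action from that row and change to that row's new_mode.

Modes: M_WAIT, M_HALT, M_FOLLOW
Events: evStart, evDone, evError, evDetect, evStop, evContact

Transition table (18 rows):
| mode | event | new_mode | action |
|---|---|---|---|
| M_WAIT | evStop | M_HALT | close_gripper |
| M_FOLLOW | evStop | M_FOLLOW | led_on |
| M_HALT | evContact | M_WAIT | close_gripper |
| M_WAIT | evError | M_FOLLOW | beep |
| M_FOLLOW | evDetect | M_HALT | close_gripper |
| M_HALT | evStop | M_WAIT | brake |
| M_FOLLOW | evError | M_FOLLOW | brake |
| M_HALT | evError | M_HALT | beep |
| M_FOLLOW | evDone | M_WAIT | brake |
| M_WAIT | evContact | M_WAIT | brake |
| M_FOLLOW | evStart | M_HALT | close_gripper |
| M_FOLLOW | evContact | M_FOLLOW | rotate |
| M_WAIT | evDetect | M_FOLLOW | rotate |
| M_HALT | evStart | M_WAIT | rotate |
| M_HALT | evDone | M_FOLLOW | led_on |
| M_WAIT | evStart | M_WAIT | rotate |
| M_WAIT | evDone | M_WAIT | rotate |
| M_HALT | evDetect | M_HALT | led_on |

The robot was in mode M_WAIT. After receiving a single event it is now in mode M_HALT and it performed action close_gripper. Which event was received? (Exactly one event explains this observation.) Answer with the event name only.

try evStart: (M_WAIT, evStart) → (M_WAIT, rotate)
try evDone: (M_WAIT, evDone) → (M_WAIT, rotate)
try evError: (M_WAIT, evError) → (M_FOLLOW, beep)
try evDetect: (M_WAIT, evDetect) → (M_FOLLOW, rotate)
try evStop: (M_WAIT, evStop) → (M_HALT, close_gripper)  ← matches
try evContact: (M_WAIT, evContact) → (M_WAIT, brake)

evStop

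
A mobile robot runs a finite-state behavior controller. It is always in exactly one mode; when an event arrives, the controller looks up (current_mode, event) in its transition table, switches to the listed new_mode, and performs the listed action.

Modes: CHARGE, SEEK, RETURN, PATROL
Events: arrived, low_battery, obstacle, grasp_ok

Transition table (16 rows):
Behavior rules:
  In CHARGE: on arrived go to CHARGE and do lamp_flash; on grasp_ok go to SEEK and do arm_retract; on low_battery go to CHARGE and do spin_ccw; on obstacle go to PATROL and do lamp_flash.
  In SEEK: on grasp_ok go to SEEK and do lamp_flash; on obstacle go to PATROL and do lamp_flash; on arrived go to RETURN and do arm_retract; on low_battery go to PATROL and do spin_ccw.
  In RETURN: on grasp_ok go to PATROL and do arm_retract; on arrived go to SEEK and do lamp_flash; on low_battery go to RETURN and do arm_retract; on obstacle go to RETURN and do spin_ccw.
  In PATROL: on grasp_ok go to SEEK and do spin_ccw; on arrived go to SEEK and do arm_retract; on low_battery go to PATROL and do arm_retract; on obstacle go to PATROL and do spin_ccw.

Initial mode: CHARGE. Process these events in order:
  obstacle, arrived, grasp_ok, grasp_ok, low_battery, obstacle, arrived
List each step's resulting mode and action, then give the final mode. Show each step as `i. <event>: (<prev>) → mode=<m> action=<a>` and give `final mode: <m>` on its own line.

final mode: SEEK

1. obstacle: (CHARGE) → mode=PATROL action=lamp_flash
2. arrived: (PATROL) → mode=SEEK action=arm_retract
3. grasp_ok: (SEEK) → mode=SEEK action=lamp_flash
4. grasp_ok: (SEEK) → mode=SEEK action=lamp_flash
5. low_battery: (SEEK) → mode=PATROL action=spin_ccw
6. obstacle: (PATROL) → mode=PATROL action=spin_ccw
7. arrived: (PATROL) → mode=SEEK action=arm_retract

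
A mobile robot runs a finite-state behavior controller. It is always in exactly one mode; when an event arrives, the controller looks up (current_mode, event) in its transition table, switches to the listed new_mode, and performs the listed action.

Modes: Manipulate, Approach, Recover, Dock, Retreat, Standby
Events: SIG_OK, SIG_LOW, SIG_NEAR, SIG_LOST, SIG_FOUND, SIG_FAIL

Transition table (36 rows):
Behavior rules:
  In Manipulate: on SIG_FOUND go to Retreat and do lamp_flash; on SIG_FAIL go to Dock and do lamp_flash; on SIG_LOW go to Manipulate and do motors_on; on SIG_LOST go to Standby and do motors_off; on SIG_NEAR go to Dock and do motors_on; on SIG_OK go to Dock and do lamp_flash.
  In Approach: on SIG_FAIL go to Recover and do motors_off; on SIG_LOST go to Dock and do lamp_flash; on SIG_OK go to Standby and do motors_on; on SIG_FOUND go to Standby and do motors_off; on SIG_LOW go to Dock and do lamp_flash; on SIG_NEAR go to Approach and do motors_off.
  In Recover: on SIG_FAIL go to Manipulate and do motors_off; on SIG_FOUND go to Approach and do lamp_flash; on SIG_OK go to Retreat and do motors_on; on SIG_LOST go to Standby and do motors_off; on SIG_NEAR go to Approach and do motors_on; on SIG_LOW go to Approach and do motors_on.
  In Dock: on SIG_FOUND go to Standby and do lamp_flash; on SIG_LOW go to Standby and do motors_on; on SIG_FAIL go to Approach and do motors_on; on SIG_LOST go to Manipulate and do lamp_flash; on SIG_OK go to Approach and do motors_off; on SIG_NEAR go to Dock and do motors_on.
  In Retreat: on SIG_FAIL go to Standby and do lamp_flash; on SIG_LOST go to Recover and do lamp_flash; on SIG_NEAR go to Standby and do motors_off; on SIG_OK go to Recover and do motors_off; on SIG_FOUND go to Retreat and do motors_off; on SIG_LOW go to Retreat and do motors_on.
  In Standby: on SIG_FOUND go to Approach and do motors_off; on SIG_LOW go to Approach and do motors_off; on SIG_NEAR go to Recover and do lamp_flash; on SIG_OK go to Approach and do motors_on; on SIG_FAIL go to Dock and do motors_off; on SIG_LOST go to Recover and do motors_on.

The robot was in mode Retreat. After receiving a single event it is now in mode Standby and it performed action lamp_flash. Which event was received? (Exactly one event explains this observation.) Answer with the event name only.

SIG_FAIL

try SIG_OK: (Retreat, SIG_OK) → (Recover, motors_off)
try SIG_LOW: (Retreat, SIG_LOW) → (Retreat, motors_on)
try SIG_NEAR: (Retreat, SIG_NEAR) → (Standby, motors_off)
try SIG_LOST: (Retreat, SIG_LOST) → (Recover, lamp_flash)
try SIG_FOUND: (Retreat, SIG_FOUND) → (Retreat, motors_off)
try SIG_FAIL: (Retreat, SIG_FAIL) → (Standby, lamp_flash)  ← matches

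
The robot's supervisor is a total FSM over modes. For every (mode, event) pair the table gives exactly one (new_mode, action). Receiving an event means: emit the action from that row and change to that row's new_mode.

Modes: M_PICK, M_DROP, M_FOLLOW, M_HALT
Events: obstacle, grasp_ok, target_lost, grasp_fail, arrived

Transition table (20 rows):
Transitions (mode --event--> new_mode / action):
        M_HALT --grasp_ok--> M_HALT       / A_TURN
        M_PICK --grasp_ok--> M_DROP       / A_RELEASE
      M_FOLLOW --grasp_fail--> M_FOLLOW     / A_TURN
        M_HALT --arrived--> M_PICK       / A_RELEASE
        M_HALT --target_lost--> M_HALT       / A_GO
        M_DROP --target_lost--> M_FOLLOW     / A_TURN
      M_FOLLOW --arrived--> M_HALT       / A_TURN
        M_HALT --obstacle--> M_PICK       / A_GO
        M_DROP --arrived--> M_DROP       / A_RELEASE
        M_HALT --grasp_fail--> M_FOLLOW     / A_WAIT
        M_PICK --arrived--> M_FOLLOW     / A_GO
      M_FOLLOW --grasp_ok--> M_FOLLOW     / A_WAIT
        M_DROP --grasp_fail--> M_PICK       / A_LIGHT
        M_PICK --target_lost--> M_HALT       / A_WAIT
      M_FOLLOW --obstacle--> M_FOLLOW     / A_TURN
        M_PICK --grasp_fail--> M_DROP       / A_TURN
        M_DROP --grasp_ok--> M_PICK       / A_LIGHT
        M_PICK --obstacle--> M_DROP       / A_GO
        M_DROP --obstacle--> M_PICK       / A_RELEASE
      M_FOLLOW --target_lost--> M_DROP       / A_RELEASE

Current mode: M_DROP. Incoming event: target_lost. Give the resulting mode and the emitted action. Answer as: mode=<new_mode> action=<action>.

current mode = M_DROP; filter table to that mode:
  (M_DROP, target_lost) → (M_FOLLOW, A_TURN)  ← event matches
  (M_DROP, arrived) → (M_DROP, A_RELEASE)
  (M_DROP, grasp_fail) → (M_PICK, A_LIGHT)
  (M_DROP, grasp_ok) → (M_PICK, A_LIGHT)
  (M_DROP, obstacle) → (M_PICK, A_RELEASE)
event = target_lost selects (M_FOLLOW, A_TURN)

mode=M_FOLLOW action=A_TURN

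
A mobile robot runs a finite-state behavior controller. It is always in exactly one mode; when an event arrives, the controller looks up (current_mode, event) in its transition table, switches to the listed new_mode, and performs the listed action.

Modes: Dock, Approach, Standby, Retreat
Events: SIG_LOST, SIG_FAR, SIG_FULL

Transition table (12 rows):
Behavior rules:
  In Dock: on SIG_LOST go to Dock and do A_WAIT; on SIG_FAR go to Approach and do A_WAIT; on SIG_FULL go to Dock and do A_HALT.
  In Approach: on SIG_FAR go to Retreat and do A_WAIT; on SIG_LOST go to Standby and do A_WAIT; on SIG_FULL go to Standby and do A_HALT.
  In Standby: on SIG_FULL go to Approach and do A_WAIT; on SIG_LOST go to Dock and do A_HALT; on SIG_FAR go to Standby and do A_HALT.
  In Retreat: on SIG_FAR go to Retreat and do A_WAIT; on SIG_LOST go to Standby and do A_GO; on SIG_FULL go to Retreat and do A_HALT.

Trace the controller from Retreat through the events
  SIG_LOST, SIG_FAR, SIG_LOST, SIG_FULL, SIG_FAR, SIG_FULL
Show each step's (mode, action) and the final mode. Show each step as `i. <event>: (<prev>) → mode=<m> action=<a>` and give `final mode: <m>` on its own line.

final mode: Standby

1. SIG_LOST: (Retreat) → mode=Standby action=A_GO
2. SIG_FAR: (Standby) → mode=Standby action=A_HALT
3. SIG_LOST: (Standby) → mode=Dock action=A_HALT
4. SIG_FULL: (Dock) → mode=Dock action=A_HALT
5. SIG_FAR: (Dock) → mode=Approach action=A_WAIT
6. SIG_FULL: (Approach) → mode=Standby action=A_HALT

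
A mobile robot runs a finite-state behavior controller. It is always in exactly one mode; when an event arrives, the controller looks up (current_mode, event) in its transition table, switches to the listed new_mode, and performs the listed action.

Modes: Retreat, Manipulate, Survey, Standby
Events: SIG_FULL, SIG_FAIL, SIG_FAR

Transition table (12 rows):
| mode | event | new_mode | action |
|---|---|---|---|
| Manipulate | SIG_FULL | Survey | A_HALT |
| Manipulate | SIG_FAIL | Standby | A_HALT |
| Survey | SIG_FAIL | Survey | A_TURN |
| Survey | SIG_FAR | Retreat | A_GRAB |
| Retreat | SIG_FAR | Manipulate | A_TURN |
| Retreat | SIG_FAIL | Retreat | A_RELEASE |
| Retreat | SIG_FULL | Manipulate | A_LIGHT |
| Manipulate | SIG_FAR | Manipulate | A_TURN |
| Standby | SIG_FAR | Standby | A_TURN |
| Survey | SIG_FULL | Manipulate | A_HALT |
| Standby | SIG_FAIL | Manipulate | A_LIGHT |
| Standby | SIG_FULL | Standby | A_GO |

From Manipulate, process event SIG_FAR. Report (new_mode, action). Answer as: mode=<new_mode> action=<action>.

mode=Manipulate action=A_TURN

current mode = Manipulate; filter table to that mode:
  (Manipulate, SIG_FULL) → (Survey, A_HALT)
  (Manipulate, SIG_FAIL) → (Standby, A_HALT)
  (Manipulate, SIG_FAR) → (Manipulate, A_TURN)  ← event matches
event = SIG_FAR selects (Manipulate, A_TURN)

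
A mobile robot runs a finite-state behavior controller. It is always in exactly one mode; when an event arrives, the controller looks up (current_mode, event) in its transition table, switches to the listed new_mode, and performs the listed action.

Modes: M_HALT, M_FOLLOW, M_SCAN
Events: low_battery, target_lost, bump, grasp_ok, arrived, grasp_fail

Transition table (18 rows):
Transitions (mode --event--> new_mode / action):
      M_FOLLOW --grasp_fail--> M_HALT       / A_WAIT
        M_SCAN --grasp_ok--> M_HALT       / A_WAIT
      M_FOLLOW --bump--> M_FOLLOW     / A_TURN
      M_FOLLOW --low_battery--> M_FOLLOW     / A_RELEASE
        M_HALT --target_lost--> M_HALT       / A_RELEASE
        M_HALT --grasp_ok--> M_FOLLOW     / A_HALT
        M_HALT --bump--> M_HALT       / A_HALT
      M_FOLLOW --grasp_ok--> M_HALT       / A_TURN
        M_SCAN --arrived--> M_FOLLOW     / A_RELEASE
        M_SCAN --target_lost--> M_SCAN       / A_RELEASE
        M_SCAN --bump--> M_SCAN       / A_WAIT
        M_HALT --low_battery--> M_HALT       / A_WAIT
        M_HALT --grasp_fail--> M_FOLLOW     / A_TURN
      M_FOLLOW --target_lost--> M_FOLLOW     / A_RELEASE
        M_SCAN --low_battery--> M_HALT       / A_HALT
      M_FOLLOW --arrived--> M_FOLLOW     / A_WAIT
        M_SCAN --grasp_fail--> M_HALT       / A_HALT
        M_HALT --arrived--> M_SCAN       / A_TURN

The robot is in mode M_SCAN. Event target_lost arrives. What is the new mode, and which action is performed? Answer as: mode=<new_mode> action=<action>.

mode=M_SCAN action=A_RELEASE

current mode = M_SCAN; filter table to that mode:
  (M_SCAN, grasp_ok) → (M_HALT, A_WAIT)
  (M_SCAN, arrived) → (M_FOLLOW, A_RELEASE)
  (M_SCAN, target_lost) → (M_SCAN, A_RELEASE)  ← event matches
  (M_SCAN, bump) → (M_SCAN, A_WAIT)
  (M_SCAN, low_battery) → (M_HALT, A_HALT)
  (M_SCAN, grasp_fail) → (M_HALT, A_HALT)
event = target_lost selects (M_SCAN, A_RELEASE)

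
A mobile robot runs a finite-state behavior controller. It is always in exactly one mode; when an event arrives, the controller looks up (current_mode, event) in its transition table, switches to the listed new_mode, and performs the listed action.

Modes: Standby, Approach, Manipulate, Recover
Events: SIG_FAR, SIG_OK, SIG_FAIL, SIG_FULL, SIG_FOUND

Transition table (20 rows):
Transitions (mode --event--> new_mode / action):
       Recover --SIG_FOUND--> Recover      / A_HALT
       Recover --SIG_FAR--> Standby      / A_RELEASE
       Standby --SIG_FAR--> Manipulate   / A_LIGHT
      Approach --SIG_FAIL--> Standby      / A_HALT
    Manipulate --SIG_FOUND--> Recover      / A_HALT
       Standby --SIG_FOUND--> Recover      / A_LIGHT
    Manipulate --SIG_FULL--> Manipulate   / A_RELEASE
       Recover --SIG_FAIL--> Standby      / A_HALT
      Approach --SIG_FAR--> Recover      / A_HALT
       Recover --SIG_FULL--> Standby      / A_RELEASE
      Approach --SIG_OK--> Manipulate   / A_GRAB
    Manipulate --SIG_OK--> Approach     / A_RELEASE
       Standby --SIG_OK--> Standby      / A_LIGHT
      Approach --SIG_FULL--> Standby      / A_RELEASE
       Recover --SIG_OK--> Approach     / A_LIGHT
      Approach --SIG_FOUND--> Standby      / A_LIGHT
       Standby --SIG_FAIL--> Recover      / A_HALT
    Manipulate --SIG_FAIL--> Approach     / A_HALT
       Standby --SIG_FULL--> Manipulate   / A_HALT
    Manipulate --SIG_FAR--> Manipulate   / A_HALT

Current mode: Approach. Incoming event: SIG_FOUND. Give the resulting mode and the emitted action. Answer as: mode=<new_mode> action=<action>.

mode=Standby action=A_LIGHT

current mode = Approach; filter table to that mode:
  (Approach, SIG_FAIL) → (Standby, A_HALT)
  (Approach, SIG_FAR) → (Recover, A_HALT)
  (Approach, SIG_OK) → (Manipulate, A_GRAB)
  (Approach, SIG_FULL) → (Standby, A_RELEASE)
  (Approach, SIG_FOUND) → (Standby, A_LIGHT)  ← event matches
event = SIG_FOUND selects (Standby, A_LIGHT)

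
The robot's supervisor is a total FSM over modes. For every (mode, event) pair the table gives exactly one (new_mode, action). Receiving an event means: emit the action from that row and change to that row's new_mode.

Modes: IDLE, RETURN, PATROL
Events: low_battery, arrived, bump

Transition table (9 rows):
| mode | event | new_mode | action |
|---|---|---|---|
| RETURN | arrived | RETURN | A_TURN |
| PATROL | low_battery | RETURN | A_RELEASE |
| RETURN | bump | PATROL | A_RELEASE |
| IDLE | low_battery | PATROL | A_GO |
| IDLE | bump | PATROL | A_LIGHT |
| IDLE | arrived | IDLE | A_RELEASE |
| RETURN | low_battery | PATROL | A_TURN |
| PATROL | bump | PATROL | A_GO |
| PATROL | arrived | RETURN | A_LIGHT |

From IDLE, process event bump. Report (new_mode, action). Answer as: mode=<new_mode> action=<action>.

mode=PATROL action=A_LIGHT

current mode = IDLE; filter table to that mode:
  (IDLE, low_battery) → (PATROL, A_GO)
  (IDLE, bump) → (PATROL, A_LIGHT)  ← event matches
  (IDLE, arrived) → (IDLE, A_RELEASE)
event = bump selects (PATROL, A_LIGHT)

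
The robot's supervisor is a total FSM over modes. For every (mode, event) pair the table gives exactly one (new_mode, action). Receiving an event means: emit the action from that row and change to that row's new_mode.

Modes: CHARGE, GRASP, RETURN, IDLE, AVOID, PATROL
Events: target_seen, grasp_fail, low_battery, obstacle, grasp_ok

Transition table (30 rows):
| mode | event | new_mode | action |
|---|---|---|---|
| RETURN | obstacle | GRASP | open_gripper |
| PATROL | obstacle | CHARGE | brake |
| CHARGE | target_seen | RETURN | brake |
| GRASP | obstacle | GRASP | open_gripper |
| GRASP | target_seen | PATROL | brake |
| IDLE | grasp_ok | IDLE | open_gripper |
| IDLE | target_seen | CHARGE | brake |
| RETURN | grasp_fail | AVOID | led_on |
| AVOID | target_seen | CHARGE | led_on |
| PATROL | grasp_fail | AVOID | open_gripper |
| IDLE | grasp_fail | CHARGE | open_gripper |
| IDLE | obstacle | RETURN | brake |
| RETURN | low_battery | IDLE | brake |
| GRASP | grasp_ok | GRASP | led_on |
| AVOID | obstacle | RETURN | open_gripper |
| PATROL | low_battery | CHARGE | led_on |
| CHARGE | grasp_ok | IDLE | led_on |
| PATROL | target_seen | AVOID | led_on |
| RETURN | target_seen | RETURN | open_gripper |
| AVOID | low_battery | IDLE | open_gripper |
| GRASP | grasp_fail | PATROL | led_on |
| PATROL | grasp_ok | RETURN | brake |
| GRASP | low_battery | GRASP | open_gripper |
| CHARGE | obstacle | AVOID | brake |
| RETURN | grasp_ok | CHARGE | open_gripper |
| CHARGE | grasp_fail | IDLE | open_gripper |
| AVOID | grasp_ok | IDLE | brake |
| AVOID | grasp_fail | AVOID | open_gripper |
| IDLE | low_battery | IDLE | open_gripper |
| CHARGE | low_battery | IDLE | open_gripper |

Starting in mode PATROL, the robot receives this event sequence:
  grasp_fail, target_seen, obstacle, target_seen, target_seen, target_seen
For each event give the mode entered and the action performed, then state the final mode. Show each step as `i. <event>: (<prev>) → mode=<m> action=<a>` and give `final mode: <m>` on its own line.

1. grasp_fail: (PATROL) → mode=AVOID action=open_gripper
2. target_seen: (AVOID) → mode=CHARGE action=led_on
3. obstacle: (CHARGE) → mode=AVOID action=brake
4. target_seen: (AVOID) → mode=CHARGE action=led_on
5. target_seen: (CHARGE) → mode=RETURN action=brake
6. target_seen: (RETURN) → mode=RETURN action=open_gripper

final mode: RETURN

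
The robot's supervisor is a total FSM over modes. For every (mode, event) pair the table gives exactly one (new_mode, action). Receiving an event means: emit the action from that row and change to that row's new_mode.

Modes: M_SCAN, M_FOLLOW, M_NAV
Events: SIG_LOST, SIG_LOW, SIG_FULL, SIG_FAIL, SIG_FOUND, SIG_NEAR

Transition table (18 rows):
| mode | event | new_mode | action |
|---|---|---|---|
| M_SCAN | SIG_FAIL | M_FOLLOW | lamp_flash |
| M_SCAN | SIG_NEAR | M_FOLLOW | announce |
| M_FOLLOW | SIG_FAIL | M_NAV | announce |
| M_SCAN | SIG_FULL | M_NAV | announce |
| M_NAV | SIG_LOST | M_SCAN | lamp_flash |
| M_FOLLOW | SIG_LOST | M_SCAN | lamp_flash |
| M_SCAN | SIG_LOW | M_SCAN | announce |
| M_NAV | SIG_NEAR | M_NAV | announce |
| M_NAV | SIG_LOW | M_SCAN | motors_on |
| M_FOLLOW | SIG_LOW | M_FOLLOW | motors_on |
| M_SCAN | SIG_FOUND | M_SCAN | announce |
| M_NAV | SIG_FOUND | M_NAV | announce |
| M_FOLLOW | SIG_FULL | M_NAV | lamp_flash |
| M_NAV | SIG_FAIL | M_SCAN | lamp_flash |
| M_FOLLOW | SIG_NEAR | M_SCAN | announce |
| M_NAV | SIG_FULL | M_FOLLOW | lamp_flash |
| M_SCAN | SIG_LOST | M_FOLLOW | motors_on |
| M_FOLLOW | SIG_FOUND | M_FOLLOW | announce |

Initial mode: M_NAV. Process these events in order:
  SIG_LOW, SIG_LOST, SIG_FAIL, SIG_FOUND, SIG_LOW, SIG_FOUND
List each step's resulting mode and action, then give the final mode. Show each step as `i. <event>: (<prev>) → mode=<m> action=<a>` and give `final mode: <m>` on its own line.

1. SIG_LOW: (M_NAV) → mode=M_SCAN action=motors_on
2. SIG_LOST: (M_SCAN) → mode=M_FOLLOW action=motors_on
3. SIG_FAIL: (M_FOLLOW) → mode=M_NAV action=announce
4. SIG_FOUND: (M_NAV) → mode=M_NAV action=announce
5. SIG_LOW: (M_NAV) → mode=M_SCAN action=motors_on
6. SIG_FOUND: (M_SCAN) → mode=M_SCAN action=announce

final mode: M_SCAN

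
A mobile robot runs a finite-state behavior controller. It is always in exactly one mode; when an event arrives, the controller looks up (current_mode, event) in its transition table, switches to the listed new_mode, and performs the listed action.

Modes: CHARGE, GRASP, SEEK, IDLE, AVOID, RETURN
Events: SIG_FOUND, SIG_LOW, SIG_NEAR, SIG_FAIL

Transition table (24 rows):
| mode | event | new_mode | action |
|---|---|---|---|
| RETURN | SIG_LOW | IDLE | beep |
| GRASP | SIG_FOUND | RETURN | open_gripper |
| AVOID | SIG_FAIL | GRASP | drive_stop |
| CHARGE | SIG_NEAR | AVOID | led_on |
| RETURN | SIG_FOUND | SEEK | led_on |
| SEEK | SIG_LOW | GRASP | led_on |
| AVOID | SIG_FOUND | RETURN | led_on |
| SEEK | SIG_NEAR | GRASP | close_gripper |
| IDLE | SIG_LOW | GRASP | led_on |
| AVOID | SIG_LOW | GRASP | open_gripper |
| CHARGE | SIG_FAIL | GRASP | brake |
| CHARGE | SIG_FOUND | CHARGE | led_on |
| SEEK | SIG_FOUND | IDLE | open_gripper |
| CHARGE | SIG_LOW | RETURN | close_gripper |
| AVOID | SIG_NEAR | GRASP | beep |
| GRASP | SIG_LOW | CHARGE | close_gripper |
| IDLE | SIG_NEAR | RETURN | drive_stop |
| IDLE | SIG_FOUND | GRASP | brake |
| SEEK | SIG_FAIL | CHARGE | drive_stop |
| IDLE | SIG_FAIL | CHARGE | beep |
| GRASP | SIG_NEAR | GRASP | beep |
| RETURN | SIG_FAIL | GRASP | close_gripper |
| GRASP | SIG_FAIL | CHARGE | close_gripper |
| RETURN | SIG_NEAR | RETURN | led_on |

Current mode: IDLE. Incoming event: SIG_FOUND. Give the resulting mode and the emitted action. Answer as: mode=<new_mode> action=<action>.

mode=GRASP action=brake

current mode = IDLE; filter table to that mode:
  (IDLE, SIG_LOW) → (GRASP, led_on)
  (IDLE, SIG_NEAR) → (RETURN, drive_stop)
  (IDLE, SIG_FOUND) → (GRASP, brake)  ← event matches
  (IDLE, SIG_FAIL) → (CHARGE, beep)
event = SIG_FOUND selects (GRASP, brake)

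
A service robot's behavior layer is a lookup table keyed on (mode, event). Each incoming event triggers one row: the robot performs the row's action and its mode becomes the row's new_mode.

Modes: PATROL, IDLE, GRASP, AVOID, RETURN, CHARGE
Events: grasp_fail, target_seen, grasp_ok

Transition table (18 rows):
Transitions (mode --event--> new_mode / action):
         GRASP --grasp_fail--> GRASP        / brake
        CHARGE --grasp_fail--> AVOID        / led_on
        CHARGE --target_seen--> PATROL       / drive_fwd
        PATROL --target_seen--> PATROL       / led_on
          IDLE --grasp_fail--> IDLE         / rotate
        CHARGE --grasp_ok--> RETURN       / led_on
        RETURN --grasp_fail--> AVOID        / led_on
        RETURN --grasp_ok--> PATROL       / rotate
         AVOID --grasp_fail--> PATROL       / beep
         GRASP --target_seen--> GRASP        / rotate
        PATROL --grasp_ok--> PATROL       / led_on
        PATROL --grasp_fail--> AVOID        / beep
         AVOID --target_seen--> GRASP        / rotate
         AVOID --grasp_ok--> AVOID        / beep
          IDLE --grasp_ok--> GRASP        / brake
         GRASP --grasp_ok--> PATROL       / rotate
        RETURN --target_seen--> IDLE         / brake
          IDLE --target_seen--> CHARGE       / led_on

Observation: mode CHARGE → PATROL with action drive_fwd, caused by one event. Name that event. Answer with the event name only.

target_seen

try grasp_fail: (CHARGE, grasp_fail) → (AVOID, led_on)
try target_seen: (CHARGE, target_seen) → (PATROL, drive_fwd)  ← matches
try grasp_ok: (CHARGE, grasp_ok) → (RETURN, led_on)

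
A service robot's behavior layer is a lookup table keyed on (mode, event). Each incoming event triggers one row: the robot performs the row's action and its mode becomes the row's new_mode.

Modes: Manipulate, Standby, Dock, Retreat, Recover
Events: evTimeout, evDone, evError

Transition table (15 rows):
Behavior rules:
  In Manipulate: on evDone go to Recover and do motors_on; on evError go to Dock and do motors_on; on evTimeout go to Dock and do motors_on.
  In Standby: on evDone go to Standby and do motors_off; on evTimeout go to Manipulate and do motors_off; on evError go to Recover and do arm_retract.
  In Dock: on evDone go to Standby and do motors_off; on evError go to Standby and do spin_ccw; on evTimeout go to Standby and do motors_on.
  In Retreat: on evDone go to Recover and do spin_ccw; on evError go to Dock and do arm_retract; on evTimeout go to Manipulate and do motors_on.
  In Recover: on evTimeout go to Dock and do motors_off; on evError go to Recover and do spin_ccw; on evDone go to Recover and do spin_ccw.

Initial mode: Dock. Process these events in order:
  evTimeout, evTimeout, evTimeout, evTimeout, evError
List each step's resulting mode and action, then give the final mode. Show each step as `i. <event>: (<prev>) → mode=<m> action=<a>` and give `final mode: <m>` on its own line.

1. evTimeout: (Dock) → mode=Standby action=motors_on
2. evTimeout: (Standby) → mode=Manipulate action=motors_off
3. evTimeout: (Manipulate) → mode=Dock action=motors_on
4. evTimeout: (Dock) → mode=Standby action=motors_on
5. evError: (Standby) → mode=Recover action=arm_retract

final mode: Recover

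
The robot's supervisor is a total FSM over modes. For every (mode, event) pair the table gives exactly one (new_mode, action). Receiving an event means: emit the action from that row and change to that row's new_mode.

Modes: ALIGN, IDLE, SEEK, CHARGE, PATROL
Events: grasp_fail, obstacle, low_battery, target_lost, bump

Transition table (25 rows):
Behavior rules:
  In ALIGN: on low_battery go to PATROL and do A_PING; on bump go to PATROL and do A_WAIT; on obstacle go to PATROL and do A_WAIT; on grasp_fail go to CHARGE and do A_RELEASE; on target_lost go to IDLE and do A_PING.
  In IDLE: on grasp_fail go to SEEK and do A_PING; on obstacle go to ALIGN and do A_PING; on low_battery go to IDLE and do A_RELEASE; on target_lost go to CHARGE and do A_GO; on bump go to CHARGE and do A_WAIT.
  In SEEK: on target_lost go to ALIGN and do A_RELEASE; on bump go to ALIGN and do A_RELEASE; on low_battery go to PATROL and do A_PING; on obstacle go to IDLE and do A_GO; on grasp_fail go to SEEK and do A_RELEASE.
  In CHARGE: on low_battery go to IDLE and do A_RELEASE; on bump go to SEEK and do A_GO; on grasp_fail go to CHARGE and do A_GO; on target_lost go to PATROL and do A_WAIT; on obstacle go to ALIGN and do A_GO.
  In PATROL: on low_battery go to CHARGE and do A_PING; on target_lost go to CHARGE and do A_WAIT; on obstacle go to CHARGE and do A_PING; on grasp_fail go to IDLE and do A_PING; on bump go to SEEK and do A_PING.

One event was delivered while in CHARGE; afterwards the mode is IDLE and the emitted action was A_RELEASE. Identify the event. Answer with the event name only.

low_battery

try grasp_fail: (CHARGE, grasp_fail) → (CHARGE, A_GO)
try obstacle: (CHARGE, obstacle) → (ALIGN, A_GO)
try low_battery: (CHARGE, low_battery) → (IDLE, A_RELEASE)  ← matches
try target_lost: (CHARGE, target_lost) → (PATROL, A_WAIT)
try bump: (CHARGE, bump) → (SEEK, A_GO)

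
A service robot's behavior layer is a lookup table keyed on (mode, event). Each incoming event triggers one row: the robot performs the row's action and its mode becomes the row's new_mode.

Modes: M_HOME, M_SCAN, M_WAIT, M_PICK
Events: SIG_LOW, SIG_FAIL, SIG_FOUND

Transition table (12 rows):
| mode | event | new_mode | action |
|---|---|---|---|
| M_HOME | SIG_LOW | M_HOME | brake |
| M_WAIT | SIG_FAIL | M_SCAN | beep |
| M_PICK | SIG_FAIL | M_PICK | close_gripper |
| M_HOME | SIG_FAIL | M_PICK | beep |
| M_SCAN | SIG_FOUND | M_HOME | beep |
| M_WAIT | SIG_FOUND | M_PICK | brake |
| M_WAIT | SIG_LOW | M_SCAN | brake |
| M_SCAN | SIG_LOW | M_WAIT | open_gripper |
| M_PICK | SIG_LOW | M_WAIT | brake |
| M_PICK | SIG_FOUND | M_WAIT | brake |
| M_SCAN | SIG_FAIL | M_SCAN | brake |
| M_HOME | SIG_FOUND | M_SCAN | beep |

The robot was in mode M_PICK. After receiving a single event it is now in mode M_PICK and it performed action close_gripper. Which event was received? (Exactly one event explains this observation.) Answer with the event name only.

try SIG_LOW: (M_PICK, SIG_LOW) → (M_WAIT, brake)
try SIG_FAIL: (M_PICK, SIG_FAIL) → (M_PICK, close_gripper)  ← matches
try SIG_FOUND: (M_PICK, SIG_FOUND) → (M_WAIT, brake)

SIG_FAIL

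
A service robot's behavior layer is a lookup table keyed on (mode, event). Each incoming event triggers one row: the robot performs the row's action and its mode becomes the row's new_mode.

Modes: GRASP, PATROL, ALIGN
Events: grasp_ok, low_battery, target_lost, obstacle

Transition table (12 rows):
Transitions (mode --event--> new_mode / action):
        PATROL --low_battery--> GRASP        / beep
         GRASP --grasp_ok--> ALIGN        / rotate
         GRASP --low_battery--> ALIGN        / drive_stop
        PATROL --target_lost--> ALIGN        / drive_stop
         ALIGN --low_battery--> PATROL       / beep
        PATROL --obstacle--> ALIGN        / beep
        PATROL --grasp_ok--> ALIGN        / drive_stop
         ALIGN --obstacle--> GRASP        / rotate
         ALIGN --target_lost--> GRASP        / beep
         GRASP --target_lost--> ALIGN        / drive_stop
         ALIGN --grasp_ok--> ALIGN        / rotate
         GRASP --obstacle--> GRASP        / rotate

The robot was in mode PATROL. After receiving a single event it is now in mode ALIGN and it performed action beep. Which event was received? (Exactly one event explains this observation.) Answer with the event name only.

obstacle

try grasp_ok: (PATROL, grasp_ok) → (ALIGN, drive_stop)
try low_battery: (PATROL, low_battery) → (GRASP, beep)
try target_lost: (PATROL, target_lost) → (ALIGN, drive_stop)
try obstacle: (PATROL, obstacle) → (ALIGN, beep)  ← matches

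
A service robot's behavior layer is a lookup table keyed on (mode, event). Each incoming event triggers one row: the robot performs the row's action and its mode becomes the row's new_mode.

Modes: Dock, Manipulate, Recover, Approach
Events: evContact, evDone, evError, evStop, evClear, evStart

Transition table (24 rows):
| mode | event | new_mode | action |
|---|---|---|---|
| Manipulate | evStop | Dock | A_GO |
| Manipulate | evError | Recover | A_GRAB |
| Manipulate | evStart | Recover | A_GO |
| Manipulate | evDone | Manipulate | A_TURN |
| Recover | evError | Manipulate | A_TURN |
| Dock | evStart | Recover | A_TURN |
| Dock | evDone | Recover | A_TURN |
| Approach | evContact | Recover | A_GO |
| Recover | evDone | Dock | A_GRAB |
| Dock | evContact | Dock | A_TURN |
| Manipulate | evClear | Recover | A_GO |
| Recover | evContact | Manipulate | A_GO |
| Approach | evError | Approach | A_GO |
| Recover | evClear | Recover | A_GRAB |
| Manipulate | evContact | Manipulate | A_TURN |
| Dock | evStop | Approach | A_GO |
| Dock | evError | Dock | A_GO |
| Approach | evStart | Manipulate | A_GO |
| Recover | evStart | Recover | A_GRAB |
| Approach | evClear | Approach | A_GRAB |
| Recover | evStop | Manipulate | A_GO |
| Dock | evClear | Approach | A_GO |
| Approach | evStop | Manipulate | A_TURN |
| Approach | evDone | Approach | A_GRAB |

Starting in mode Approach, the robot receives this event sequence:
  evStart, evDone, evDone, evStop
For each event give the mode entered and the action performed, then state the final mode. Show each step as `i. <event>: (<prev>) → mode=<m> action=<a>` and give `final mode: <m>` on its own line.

final mode: Dock

1. evStart: (Approach) → mode=Manipulate action=A_GO
2. evDone: (Manipulate) → mode=Manipulate action=A_TURN
3. evDone: (Manipulate) → mode=Manipulate action=A_TURN
4. evStop: (Manipulate) → mode=Dock action=A_GO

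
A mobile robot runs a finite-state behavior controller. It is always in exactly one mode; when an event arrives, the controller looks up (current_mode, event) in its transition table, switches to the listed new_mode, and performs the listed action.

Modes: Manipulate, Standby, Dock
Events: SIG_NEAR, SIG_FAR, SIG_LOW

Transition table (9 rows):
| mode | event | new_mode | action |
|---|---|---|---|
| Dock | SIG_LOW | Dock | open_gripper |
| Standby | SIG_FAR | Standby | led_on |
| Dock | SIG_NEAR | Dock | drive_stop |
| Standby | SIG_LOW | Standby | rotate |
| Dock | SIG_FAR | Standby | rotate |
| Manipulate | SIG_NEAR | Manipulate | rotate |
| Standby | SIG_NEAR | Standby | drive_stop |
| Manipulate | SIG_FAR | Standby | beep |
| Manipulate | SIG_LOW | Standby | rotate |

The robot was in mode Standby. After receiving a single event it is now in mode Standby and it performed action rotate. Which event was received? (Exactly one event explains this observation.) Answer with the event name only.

SIG_LOW

try SIG_NEAR: (Standby, SIG_NEAR) → (Standby, drive_stop)
try SIG_FAR: (Standby, SIG_FAR) → (Standby, led_on)
try SIG_LOW: (Standby, SIG_LOW) → (Standby, rotate)  ← matches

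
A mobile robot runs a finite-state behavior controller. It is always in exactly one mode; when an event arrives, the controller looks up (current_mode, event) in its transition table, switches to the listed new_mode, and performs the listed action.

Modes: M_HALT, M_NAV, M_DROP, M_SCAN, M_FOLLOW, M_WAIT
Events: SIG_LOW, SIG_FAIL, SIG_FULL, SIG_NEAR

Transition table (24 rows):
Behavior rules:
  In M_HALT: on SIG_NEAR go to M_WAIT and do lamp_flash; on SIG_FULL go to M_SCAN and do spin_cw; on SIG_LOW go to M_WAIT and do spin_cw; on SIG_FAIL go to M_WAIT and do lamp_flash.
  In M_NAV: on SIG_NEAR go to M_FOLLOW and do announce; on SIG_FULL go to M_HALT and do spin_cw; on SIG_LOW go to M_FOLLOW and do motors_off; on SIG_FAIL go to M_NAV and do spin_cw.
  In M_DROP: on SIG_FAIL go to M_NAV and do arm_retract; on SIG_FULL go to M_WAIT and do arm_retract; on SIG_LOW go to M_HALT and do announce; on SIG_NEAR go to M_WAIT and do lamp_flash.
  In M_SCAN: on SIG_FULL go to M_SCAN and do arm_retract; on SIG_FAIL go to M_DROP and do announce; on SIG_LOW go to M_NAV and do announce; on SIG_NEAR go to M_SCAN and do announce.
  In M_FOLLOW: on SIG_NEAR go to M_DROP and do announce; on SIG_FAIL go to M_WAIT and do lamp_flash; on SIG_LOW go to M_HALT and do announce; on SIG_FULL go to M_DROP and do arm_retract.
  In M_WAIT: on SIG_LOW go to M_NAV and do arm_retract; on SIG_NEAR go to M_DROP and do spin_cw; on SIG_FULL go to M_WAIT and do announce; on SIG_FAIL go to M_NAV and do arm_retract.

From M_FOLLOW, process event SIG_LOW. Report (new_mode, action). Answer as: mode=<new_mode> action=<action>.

current mode = M_FOLLOW; filter table to that mode:
  (M_FOLLOW, SIG_NEAR) → (M_DROP, announce)
  (M_FOLLOW, SIG_FAIL) → (M_WAIT, lamp_flash)
  (M_FOLLOW, SIG_LOW) → (M_HALT, announce)  ← event matches
  (M_FOLLOW, SIG_FULL) → (M_DROP, arm_retract)
event = SIG_LOW selects (M_HALT, announce)

mode=M_HALT action=announce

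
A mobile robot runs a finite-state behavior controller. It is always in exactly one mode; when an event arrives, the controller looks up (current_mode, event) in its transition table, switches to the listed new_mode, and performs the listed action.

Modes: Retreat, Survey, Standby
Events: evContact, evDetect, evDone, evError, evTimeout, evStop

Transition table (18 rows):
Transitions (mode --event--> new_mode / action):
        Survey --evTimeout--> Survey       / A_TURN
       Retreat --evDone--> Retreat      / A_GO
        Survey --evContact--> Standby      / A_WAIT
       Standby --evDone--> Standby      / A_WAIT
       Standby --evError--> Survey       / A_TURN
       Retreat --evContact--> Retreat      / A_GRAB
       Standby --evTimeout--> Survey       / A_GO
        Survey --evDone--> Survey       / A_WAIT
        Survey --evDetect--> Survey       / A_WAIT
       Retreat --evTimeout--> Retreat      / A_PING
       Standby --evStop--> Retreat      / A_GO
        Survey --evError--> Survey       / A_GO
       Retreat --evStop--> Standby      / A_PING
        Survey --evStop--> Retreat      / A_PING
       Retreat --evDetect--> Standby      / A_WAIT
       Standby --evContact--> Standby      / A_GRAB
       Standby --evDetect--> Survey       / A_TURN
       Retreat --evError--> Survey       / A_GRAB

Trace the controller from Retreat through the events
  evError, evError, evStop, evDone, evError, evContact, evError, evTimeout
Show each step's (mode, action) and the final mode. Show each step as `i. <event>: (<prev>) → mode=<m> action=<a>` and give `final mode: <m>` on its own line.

final mode: Survey

1. evError: (Retreat) → mode=Survey action=A_GRAB
2. evError: (Survey) → mode=Survey action=A_GO
3. evStop: (Survey) → mode=Retreat action=A_PING
4. evDone: (Retreat) → mode=Retreat action=A_GO
5. evError: (Retreat) → mode=Survey action=A_GRAB
6. evContact: (Survey) → mode=Standby action=A_WAIT
7. evError: (Standby) → mode=Survey action=A_TURN
8. evTimeout: (Survey) → mode=Survey action=A_TURN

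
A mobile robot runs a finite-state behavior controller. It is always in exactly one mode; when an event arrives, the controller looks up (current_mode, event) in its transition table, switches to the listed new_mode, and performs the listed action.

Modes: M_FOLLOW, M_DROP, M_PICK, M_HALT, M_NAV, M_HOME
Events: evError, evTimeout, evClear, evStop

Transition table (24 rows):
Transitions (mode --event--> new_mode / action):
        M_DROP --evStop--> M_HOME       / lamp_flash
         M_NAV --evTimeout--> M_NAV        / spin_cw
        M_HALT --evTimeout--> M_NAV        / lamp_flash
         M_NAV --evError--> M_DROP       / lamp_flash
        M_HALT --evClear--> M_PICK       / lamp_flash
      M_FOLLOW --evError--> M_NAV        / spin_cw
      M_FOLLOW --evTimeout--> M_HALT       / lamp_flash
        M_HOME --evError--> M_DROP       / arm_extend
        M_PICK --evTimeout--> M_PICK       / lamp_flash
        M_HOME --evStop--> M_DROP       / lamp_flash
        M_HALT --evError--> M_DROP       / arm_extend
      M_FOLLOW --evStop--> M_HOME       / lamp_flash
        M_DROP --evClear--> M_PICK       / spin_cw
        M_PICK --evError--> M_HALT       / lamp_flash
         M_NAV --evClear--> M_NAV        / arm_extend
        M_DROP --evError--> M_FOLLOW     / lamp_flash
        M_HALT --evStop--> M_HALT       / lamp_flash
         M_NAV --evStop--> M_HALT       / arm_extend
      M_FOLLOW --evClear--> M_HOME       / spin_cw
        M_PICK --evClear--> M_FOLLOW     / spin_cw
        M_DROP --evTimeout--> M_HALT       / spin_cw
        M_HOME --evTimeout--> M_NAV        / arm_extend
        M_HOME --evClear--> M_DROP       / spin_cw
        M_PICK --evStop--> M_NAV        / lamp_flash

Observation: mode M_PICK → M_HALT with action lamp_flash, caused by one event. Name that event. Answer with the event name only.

try evError: (M_PICK, evError) → (M_HALT, lamp_flash)  ← matches
try evTimeout: (M_PICK, evTimeout) → (M_PICK, lamp_flash)
try evClear: (M_PICK, evClear) → (M_FOLLOW, spin_cw)
try evStop: (M_PICK, evStop) → (M_NAV, lamp_flash)

evError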